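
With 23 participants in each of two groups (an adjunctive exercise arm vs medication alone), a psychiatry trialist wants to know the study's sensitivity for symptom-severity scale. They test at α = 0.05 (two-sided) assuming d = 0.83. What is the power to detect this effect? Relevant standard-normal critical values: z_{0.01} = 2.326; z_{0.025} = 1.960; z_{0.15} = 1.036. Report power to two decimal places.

power ≈ 0.80

For two equal groups, power = Φ(d·√(n/2) − z_{α/2}).
d·√(n/2) = 0.83 × √(23/2) = 0.83 × 3.391 = 2.815.
z_β = 2.815 − 1.960 = 0.855.
Power = Φ(0.855) = 0.804.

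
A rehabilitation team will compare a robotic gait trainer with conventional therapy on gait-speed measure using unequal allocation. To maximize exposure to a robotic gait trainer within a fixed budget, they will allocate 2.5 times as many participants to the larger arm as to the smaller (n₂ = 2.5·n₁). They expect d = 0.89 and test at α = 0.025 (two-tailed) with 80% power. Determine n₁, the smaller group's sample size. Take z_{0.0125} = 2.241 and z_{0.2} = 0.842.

n₁ = 17

With allocation ratio k = n₂/n₁ = 2.5, Var(x̄₁−x̄₂) = σ²(1/n₁ + 1/(k·n₁)) = σ²·(k+1)/(k·n₁).
So n₁ = (1 + 1/k)·((z_{α/2} + z_β)/d)² = 1.400 × (3.083/0.89)².
n₁ = 1.400 × 12.00 = 16.8.
Round up: n₁ = 17, giving n₂ = ⌈2.5 × 17⌉ = ⌈42.5⌉ = 43.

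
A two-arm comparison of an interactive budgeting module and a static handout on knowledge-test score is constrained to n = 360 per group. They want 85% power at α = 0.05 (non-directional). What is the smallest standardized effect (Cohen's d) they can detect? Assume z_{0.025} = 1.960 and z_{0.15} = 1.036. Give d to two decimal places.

d_min ≈ 0.22

For two independent groups of n = 360 each: d_min = (z_{α/2} + z_β)·√(2/n).
z-sum = 1.960 + 1.036 = 2.996.
d_min = 2.996 × √(2/360) = 2.996 × 0.0745 = 0.223.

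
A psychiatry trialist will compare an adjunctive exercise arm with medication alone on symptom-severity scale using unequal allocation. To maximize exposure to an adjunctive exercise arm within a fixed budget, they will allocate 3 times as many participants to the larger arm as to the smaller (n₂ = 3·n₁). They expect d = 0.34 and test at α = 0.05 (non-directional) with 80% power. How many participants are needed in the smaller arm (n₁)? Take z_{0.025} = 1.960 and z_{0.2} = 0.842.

n₁ = 91

With allocation ratio k = n₂/n₁ = 3, Var(x̄₁−x̄₂) = σ²(1/n₁ + 1/(k·n₁)) = σ²·(k+1)/(k·n₁).
So n₁ = (1 + 1/k)·((z_{α/2} + z_β)/d)² = 1.333 × (2.802/0.34)².
n₁ = 1.333 × 67.92 = 90.6.
Round up: n₁ = 91, giving n₂ = 3 × 91 = 273.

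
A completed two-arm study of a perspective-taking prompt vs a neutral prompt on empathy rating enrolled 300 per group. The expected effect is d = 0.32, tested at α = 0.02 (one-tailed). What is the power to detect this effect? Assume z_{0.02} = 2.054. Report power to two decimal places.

For two equal groups, power = Φ(d·√(n/2) − z_{α}).
d·√(n/2) = 0.32 × √(300/2) = 0.32 × 12.247 = 3.919.
z_β = 3.919 − 2.054 = 1.865.
Power = Φ(1.865) = 0.969.

power ≈ 0.97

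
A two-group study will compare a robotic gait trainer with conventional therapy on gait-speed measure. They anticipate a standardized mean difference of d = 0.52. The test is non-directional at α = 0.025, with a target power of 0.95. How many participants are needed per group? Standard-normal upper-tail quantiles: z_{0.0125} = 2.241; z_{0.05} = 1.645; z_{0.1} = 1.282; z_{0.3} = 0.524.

n = 112 per group

For two independent groups with equal n: n = 2·((z_{α/2} + z_β) / d)².
z_{α/2} + z_β = 2.241 + 1.645 = 3.886.
n = 2 × (3.886 / 0.52)² = 2 × 7.473² = 2 × 55.85 = 111.7.
Round up to the next whole participant.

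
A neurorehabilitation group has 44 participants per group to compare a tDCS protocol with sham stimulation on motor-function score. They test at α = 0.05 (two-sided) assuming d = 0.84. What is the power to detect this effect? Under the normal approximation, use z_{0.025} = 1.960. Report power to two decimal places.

For two equal groups, power = Φ(d·√(n/2) − z_{α/2}).
d·√(n/2) = 0.84 × √(44/2) = 0.84 × 4.690 = 3.940.
z_β = 3.940 − 1.960 = 1.980.
Power = Φ(1.980) = 0.976.

power ≈ 0.98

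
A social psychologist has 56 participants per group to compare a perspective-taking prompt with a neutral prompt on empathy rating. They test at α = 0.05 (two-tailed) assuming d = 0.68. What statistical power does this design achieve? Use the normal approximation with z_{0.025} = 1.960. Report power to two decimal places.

For two equal groups, power = Φ(d·√(n/2) − z_{α/2}).
d·√(n/2) = 0.68 × √(56/2) = 0.68 × 5.292 = 3.598.
z_β = 3.598 − 1.960 = 1.638.
Power = Φ(1.638) = 0.949.

power ≈ 0.95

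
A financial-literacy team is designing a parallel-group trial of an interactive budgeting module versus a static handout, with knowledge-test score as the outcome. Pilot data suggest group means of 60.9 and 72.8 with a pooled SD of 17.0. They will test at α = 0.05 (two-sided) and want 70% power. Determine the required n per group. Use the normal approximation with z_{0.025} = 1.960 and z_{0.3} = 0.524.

n = 26 per group

Cohen's d = |M₁ − M₂| / SD_pooled = |60.9 − 72.8| / 17.0 = 11.9 / 17.0 = 0.700.
For two independent groups with equal n: n = 2·((z_{α/2} + z_β) / d)².
z_{α/2} + z_β = 1.960 + 0.524 = 2.484.
n = 2 × (2.484 / 0.700)² = 2 × 3.549² = 2 × 12.59 = 25.2.
Round up to the next whole participant.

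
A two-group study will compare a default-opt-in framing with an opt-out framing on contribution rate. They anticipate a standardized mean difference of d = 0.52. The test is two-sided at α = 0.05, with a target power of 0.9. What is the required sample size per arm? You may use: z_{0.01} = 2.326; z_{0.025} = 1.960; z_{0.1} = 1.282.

n = 78 per group

For two independent groups with equal n: n = 2·((z_{α/2} + z_β) / d)².
z_{α/2} + z_β = 1.960 + 1.282 = 3.242.
n = 2 × (3.242 / 0.52)² = 2 × 6.235² = 2 × 38.87 = 77.7.
Round up to the next whole participant.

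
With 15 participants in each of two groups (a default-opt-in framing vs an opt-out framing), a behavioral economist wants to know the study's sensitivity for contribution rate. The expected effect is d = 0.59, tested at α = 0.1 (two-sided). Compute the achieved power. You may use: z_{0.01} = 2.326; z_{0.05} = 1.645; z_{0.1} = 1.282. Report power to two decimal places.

power ≈ 0.49

For two equal groups, power = Φ(d·√(n/2) − z_{α/2}).
d·√(n/2) = 0.59 × √(15/2) = 0.59 × 2.739 = 1.616.
z_β = 1.616 − 1.645 = -0.029.
Power = Φ(-0.029) = 0.488.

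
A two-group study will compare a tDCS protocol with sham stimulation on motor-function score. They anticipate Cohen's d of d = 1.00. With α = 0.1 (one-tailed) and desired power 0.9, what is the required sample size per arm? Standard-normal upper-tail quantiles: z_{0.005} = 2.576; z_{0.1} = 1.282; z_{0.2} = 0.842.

For two independent groups with equal n: n = 2·((z_{α} + z_β) / d)².
z_{α} + z_β = 1.282 + 1.282 = 2.564.
n = 2 × (2.564 / 1.00)² = 2 × 2.564² = 2 × 6.57 = 13.1.
Round up to the next whole participant.

n = 14 per group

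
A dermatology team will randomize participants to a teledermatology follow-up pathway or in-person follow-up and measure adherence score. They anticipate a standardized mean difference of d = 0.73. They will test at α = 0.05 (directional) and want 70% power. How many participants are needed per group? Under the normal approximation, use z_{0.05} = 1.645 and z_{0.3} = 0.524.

For two independent groups with equal n: n = 2·((z_{α} + z_β) / d)².
z_{α} + z_β = 1.645 + 0.524 = 2.169.
n = 2 × (2.169 / 0.73)² = 2 × 2.971² = 2 × 8.83 = 17.7.
Round up to the next whole participant.

n = 18 per group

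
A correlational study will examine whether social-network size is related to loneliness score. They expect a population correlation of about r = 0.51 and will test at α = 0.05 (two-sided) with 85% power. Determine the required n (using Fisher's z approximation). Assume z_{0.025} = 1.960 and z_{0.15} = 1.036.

Fisher's z: C = ½·ln((1+r)/(1−r)) = ½·ln(3.0816) = 0.5627.
n = ((z_{α/2} + z_β)/C)² + 3.
(1.960 + 1.036) / 0.5627 = 2.996 / 0.5627 = 5.324.
n = 5.324² + 3 = 28.35 + 3 = 31.3.
Round up.

n = 32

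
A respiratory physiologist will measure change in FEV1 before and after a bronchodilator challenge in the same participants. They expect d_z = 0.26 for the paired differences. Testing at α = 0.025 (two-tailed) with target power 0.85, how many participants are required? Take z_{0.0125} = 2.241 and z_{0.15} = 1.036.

For a paired (one-sample on differences) test: n = ((z_{α/2} + z_β) / d)².
z_{α/2} + z_β = 2.241 + 1.036 = 3.277.
n = (3.277 / 0.26)² = 12.604² = 158.86.
Round up.

n = 159 pairs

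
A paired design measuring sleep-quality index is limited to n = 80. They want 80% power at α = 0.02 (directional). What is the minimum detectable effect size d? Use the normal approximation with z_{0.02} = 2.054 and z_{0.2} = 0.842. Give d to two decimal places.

For a single sample (or paired design) of n = 80: d_min = (z_{α} + z_β)/√n.
z-sum = 2.054 + 0.842 = 2.896.
d_min = 2.896 / √80 = 2.896 / 8.944 = 0.324.

d_min ≈ 0.32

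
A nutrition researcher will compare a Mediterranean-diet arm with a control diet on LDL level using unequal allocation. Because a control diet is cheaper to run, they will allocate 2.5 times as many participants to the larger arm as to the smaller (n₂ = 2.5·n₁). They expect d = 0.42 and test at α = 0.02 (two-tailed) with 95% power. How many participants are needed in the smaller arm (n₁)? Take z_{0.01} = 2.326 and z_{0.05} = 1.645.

n₁ = 126

With allocation ratio k = n₂/n₁ = 2.5, Var(x̄₁−x̄₂) = σ²(1/n₁ + 1/(k·n₁)) = σ²·(k+1)/(k·n₁).
So n₁ = (1 + 1/k)·((z_{α/2} + z_β)/d)² = 1.400 × (3.971/0.42)².
n₁ = 1.400 × 89.39 = 125.1.
Round up: n₁ = 126, giving n₂ = 2.5 × 126 = 315.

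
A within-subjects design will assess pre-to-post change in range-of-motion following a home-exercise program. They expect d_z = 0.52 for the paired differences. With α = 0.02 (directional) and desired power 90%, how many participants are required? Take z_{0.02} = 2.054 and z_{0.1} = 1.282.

For a paired (one-sample on differences) test: n = ((z_{α} + z_β) / d)².
z_{α} + z_β = 2.054 + 1.282 = 3.336.
n = (3.336 / 0.52)² = 6.415² = 41.16.
Round up.

n = 42 pairs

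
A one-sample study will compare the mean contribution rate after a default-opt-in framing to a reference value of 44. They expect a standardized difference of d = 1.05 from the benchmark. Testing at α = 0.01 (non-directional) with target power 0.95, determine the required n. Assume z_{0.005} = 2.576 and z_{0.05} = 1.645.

n = 17

For a one-sample test: n = ((z_{α/2} + z_β) / d)².
z_{α/2} + z_β = 2.576 + 1.645 = 4.221.
n = (4.221 / 1.05)² = 4.020² = 16.16.
Round up.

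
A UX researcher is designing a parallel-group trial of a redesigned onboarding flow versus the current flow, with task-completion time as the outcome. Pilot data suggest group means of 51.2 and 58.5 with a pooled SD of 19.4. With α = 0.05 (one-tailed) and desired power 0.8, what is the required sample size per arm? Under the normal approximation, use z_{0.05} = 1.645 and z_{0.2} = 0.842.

n = 88 per group

Cohen's d = |M₁ − M₂| / SD_pooled = |51.2 − 58.5| / 19.4 = 7.3 / 19.4 = 0.376.
For two independent groups with equal n: n = 2·((z_{α} + z_β) / d)².
z_{α} + z_β = 1.645 + 0.842 = 2.487.
n = 2 × (2.487 / 0.376)² = 2 × 6.614² = 2 × 43.75 = 87.5.
Round up to the next whole participant.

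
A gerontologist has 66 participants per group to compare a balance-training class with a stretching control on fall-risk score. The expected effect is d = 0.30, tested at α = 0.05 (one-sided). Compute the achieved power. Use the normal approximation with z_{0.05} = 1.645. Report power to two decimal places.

For two equal groups, power = Φ(d·√(n/2) − z_{α}).
d·√(n/2) = 0.30 × √(66/2) = 0.30 × 5.745 = 1.723.
z_β = 1.723 − 1.645 = 0.078.
Power = Φ(0.078) = 0.531.

power ≈ 0.53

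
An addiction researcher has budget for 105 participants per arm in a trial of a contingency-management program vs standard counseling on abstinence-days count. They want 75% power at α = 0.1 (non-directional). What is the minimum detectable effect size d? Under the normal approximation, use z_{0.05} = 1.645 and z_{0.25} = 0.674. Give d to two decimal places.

For two independent groups of n = 105 each: d_min = (z_{α/2} + z_β)·√(2/n).
z-sum = 1.645 + 0.674 = 2.319.
d_min = 2.319 × √(2/105) = 2.319 × 0.1380 = 0.320.

d_min ≈ 0.32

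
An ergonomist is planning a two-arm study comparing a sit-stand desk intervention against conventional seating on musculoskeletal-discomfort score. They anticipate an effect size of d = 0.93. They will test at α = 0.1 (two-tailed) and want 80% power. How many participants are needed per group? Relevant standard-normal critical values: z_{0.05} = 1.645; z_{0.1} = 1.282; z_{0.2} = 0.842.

For two independent groups with equal n: n = 2·((z_{α/2} + z_β) / d)².
z_{α/2} + z_β = 1.645 + 0.842 = 2.487.
n = 2 × (2.487 / 0.93)² = 2 × 2.674² = 2 × 7.15 = 14.3.
Round up to the next whole participant.

n = 15 per group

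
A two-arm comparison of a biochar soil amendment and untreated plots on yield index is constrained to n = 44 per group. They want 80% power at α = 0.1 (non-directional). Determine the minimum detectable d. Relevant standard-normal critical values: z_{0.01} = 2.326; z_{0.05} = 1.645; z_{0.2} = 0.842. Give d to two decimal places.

d_min ≈ 0.53

For two independent groups of n = 44 each: d_min = (z_{α/2} + z_β)·√(2/n).
z-sum = 1.645 + 0.842 = 2.487.
d_min = 2.487 × √(2/44) = 2.487 × 0.2132 = 0.530.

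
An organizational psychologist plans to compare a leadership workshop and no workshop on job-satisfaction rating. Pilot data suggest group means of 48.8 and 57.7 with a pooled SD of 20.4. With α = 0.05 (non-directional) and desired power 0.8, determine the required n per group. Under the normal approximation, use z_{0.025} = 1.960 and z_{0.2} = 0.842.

Cohen's d = |M₁ − M₂| / SD_pooled = |48.8 − 57.7| / 20.4 = 8.9 / 20.4 = 0.436.
For two independent groups with equal n: n = 2·((z_{α/2} + z_β) / d)².
z_{α/2} + z_β = 1.960 + 0.842 = 2.802.
n = 2 × (2.802 / 0.436)² = 2 × 6.427² = 2 × 41.30 = 82.6.
Round up to the next whole participant.

n = 83 per group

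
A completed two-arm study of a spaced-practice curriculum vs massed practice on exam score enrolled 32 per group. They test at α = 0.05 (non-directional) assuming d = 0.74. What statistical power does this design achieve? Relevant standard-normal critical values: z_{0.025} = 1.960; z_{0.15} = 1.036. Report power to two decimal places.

power ≈ 0.84

For two equal groups, power = Φ(d·√(n/2) − z_{α/2}).
d·√(n/2) = 0.74 × √(32/2) = 0.74 × 4.000 = 2.960.
z_β = 2.960 − 1.960 = 1.000.
Power = Φ(1.000) = 0.841.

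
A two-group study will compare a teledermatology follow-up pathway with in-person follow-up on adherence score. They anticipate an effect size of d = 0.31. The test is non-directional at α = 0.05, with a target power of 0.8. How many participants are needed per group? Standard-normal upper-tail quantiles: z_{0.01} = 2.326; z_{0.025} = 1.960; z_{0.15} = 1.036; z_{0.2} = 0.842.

n = 164 per group

For two independent groups with equal n: n = 2·((z_{α/2} + z_β) / d)².
z_{α/2} + z_β = 1.960 + 0.842 = 2.802.
n = 2 × (2.802 / 0.31)² = 2 × 9.039² = 2 × 81.70 = 163.4.
Round up to the next whole participant.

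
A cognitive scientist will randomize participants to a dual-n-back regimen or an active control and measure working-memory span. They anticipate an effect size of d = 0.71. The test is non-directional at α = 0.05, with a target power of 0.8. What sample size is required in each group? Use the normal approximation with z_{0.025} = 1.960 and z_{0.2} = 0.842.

n = 32 per group

For two independent groups with equal n: n = 2·((z_{α/2} + z_β) / d)².
z_{α/2} + z_β = 1.960 + 0.842 = 2.802.
n = 2 × (2.802 / 0.71)² = 2 × 3.946² = 2 × 15.57 = 31.1.
Round up to the next whole participant.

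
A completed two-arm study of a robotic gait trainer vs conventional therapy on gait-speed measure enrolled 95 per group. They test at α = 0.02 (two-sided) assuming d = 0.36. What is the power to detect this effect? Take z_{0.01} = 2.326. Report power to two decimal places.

power ≈ 0.56

For two equal groups, power = Φ(d·√(n/2) − z_{α/2}).
d·√(n/2) = 0.36 × √(95/2) = 0.36 × 6.892 = 2.481.
z_β = 2.481 − 2.326 = 0.155.
Power = Φ(0.155) = 0.562.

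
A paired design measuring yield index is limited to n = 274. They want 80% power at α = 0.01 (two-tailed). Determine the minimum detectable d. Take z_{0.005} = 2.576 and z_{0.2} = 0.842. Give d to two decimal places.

d_min ≈ 0.21

For a single sample (or paired design) of n = 274: d_min = (z_{α/2} + z_β)/√n.
z-sum = 2.576 + 0.842 = 3.418.
d_min = 3.418 / √274 = 3.418 / 16.553 = 0.206.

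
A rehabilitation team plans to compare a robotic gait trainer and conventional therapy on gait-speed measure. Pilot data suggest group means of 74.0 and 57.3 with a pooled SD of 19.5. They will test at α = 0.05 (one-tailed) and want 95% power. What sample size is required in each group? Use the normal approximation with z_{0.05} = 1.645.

n = 30 per group

Cohen's d = |M₁ − M₂| / SD_pooled = |74.0 − 57.3| / 19.5 = 16.7 / 19.5 = 0.856.
For two independent groups with equal n: n = 2·((z_{α} + z_β) / d)².
z_{α} + z_β = 1.645 + 1.645 = 3.290.
n = 2 × (3.290 / 0.856)² = 2 × 3.843² = 2 × 14.77 = 29.5.
Round up to the next whole participant.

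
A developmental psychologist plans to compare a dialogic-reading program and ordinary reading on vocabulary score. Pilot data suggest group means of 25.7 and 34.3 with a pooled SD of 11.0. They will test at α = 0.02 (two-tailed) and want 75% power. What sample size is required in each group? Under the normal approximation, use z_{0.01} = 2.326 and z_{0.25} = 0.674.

Cohen's d = |M₁ − M₂| / SD_pooled = |25.7 − 34.3| / 11.0 = 8.6 / 11.0 = 0.782.
For two independent groups with equal n: n = 2·((z_{α/2} + z_β) / d)².
z_{α/2} + z_β = 2.326 + 0.674 = 3.000.
n = 2 × (3.000 / 0.782)² = 2 × 3.836² = 2 × 14.72 = 29.4.
Round up to the next whole participant.

n = 30 per group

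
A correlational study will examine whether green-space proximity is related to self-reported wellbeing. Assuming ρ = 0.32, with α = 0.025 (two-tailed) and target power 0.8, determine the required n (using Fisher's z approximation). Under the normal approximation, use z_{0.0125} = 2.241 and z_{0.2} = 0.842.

n = 90

Fisher's z: C = ½·ln((1+r)/(1−r)) = ½·ln(1.9412) = 0.3316.
n = ((z_{α/2} + z_β)/C)² + 3.
(2.241 + 0.842) / 0.3316 = 3.083 / 0.3316 = 9.297.
n = 9.297² + 3 = 86.44 + 3 = 89.4.
Round up.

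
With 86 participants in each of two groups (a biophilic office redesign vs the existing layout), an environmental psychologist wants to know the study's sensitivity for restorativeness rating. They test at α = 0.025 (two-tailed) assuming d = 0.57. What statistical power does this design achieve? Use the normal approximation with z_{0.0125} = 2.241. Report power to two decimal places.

power ≈ 0.93

For two equal groups, power = Φ(d·√(n/2) − z_{α/2}).
d·√(n/2) = 0.57 × √(86/2) = 0.57 × 6.557 = 3.738.
z_β = 3.738 − 2.241 = 1.497.
Power = Φ(1.497) = 0.933.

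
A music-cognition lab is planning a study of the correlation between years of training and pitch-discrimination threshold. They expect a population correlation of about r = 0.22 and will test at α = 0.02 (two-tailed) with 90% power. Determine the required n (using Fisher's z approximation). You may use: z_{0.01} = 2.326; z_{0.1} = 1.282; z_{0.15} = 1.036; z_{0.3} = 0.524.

Fisher's z: C = ½·ln((1+r)/(1−r)) = ½·ln(1.5641) = 0.2237.
n = ((z_{α/2} + z_β)/C)² + 3.
(2.326 + 1.282) / 0.2237 = 3.608 / 0.2237 = 16.129.
n = 16.129² + 3 = 260.14 + 3 = 263.1.
Round up.

n = 264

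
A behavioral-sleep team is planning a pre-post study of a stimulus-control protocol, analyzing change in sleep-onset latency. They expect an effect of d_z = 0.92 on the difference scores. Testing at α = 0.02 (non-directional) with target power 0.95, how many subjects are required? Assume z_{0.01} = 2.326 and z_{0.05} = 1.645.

For a paired (one-sample on differences) test: n = ((z_{α/2} + z_β) / d)².
z_{α/2} + z_β = 2.326 + 1.645 = 3.971.
n = (3.971 / 0.92)² = 4.316² = 18.63.
Round up.

n = 19 pairs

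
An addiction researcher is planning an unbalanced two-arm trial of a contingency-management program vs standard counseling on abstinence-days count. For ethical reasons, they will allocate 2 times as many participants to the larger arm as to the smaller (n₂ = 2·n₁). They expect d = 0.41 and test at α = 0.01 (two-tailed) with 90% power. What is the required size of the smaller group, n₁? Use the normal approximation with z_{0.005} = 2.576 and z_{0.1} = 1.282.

With allocation ratio k = n₂/n₁ = 2, Var(x̄₁−x̄₂) = σ²(1/n₁ + 1/(k·n₁)) = σ²·(k+1)/(k·n₁).
So n₁ = (1 + 1/k)·((z_{α/2} + z_β)/d)² = 1.500 × (3.858/0.41)².
n₁ = 1.500 × 88.54 = 132.8.
Round up: n₁ = 133, giving n₂ = 2 × 133 = 266.

n₁ = 133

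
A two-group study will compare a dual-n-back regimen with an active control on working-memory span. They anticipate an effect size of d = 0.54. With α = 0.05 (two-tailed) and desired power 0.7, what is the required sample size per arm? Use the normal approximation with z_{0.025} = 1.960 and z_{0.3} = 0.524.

n = 43 per group

For two independent groups with equal n: n = 2·((z_{α/2} + z_β) / d)².
z_{α/2} + z_β = 1.960 + 0.524 = 2.484.
n = 2 × (2.484 / 0.54)² = 2 × 4.600² = 2 × 21.16 = 42.3.
Round up to the next whole participant.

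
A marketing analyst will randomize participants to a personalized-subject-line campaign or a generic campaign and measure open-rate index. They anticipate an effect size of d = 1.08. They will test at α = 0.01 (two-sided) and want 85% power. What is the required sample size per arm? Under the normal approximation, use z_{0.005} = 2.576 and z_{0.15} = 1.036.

For two independent groups with equal n: n = 2·((z_{α/2} + z_β) / d)².
z_{α/2} + z_β = 2.576 + 1.036 = 3.612.
n = 2 × (3.612 / 1.08)² = 2 × 3.344² = 2 × 11.19 = 22.4.
Round up to the next whole participant.

n = 23 per group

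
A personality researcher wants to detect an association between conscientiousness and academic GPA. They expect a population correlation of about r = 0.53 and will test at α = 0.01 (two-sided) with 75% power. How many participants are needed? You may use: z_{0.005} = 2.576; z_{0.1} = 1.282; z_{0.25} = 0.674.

Fisher's z: C = ½·ln((1+r)/(1−r)) = ½·ln(3.2553) = 0.5901.
n = ((z_{α/2} + z_β)/C)² + 3.
(2.576 + 0.674) / 0.5901 = 3.250 / 0.5901 = 5.508.
n = 5.508² + 3 = 30.33 + 3 = 33.3.
Round up.

n = 34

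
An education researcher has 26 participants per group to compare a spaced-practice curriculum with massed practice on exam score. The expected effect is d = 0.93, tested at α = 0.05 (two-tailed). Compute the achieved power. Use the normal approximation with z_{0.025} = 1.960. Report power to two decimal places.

power ≈ 0.92

For two equal groups, power = Φ(d·√(n/2) − z_{α/2}).
d·√(n/2) = 0.93 × √(26/2) = 0.93 × 3.606 = 3.353.
z_β = 3.353 − 1.960 = 1.393.
Power = Φ(1.393) = 0.918.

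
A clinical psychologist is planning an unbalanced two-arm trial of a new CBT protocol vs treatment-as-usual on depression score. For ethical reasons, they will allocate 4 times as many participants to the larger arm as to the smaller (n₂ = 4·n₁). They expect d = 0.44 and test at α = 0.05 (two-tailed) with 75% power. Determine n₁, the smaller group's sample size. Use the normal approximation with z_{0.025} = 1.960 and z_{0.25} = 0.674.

With allocation ratio k = n₂/n₁ = 4, Var(x̄₁−x̄₂) = σ²(1/n₁ + 1/(k·n₁)) = σ²·(k+1)/(k·n₁).
So n₁ = (1 + 1/k)·((z_{α/2} + z_β)/d)² = 1.250 × (2.634/0.44)².
n₁ = 1.250 × 35.84 = 44.8.
Round up: n₁ = 45, giving n₂ = 4 × 45 = 180.

n₁ = 45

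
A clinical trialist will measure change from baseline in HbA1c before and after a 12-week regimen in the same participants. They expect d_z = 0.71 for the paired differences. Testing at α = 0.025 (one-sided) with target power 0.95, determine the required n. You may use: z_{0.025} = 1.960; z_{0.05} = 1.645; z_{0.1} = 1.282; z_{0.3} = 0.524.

For a paired (one-sample on differences) test: n = ((z_{α} + z_β) / d)².
z_{α} + z_β = 1.960 + 1.645 = 3.605.
n = (3.605 / 0.71)² = 5.077² = 25.78.
Round up.

n = 26 pairs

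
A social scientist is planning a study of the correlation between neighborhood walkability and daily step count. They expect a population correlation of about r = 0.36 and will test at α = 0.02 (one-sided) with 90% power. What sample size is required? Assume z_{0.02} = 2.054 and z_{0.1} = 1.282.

Fisher's z: C = ½·ln((1+r)/(1−r)) = ½·ln(2.1250) = 0.3769.
n = ((z_{α} + z_β)/C)² + 3.
(2.054 + 1.282) / 0.3769 = 3.336 / 0.3769 = 8.851.
n = 8.851² + 3 = 78.34 + 3 = 81.3.
Round up.

n = 82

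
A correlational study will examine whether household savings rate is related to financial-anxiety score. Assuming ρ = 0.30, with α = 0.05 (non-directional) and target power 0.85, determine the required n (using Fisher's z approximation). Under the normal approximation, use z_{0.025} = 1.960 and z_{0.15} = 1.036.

n = 97

Fisher's z: C = ½·ln((1+r)/(1−r)) = ½·ln(1.8571) = 0.3095.
n = ((z_{α/2} + z_β)/C)² + 3.
(1.960 + 1.036) / 0.3095 = 2.996 / 0.3095 = 9.680.
n = 9.680² + 3 = 93.70 + 3 = 96.7.
Round up.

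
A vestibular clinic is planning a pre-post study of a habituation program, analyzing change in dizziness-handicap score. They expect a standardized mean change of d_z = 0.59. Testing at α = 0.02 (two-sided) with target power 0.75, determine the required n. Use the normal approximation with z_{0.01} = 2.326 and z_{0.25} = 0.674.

n = 26 pairs

For a paired (one-sample on differences) test: n = ((z_{α/2} + z_β) / d)².
z_{α/2} + z_β = 2.326 + 0.674 = 3.000.
n = (3.000 / 0.59)² = 5.085² = 25.85.
Round up.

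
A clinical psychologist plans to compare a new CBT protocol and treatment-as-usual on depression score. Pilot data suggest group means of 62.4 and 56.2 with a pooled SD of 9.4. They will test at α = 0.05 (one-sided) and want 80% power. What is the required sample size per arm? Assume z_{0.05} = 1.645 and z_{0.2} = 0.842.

n = 29 per group

Cohen's d = |M₁ − M₂| / SD_pooled = |62.4 − 56.2| / 9.4 = 6.2 / 9.4 = 0.660.
For two independent groups with equal n: n = 2·((z_{α} + z_β) / d)².
z_{α} + z_β = 1.645 + 0.842 = 2.487.
n = 2 × (2.487 / 0.660)² = 2 × 3.768² = 2 × 14.20 = 28.4.
Round up to the next whole participant.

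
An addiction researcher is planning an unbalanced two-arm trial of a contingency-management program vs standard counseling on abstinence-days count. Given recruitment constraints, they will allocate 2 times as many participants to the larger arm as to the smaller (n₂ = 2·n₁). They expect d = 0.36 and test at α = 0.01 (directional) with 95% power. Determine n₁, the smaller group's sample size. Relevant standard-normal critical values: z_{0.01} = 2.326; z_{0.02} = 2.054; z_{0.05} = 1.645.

n₁ = 183

With allocation ratio k = n₂/n₁ = 2, Var(x̄₁−x̄₂) = σ²(1/n₁ + 1/(k·n₁)) = σ²·(k+1)/(k·n₁).
So n₁ = (1 + 1/k)·((z_{α} + z_β)/d)² = 1.500 × (3.971/0.36)².
n₁ = 1.500 × 121.67 = 182.5.
Round up: n₁ = 183, giving n₂ = 2 × 183 = 366.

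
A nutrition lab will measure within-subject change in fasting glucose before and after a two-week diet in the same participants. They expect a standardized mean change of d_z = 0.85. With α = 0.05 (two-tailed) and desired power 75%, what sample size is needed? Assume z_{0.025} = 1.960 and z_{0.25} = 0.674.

n = 10 pairs

For a paired (one-sample on differences) test: n = ((z_{α/2} + z_β) / d)².
z_{α/2} + z_β = 1.960 + 0.674 = 2.634.
n = (2.634 / 0.85)² = 3.099² = 9.60.
Round up.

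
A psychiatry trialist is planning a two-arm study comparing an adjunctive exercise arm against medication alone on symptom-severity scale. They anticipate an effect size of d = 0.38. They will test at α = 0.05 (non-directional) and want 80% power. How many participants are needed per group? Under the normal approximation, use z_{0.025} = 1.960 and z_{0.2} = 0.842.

For two independent groups with equal n: n = 2·((z_{α/2} + z_β) / d)².
z_{α/2} + z_β = 1.960 + 0.842 = 2.802.
n = 2 × (2.802 / 0.38)² = 2 × 7.374² = 2 × 54.37 = 108.7.
Round up to the next whole participant.

n = 109 per group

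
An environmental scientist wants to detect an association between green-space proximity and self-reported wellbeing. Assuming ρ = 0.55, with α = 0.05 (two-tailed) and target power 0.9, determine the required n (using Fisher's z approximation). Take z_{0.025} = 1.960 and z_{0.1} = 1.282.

Fisher's z: C = ½·ln((1+r)/(1−r)) = ½·ln(3.4444) = 0.6184.
n = ((z_{α/2} + z_β)/C)² + 3.
(1.960 + 1.282) / 0.6184 = 3.242 / 0.6184 = 5.243.
n = 5.243² + 3 = 27.48 + 3 = 30.5.
Round up.

n = 31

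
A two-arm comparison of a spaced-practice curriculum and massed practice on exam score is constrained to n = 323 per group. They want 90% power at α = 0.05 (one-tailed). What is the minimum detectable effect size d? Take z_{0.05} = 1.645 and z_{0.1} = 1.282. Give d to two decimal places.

For two independent groups of n = 323 each: d_min = (z_{α} + z_β)·√(2/n).
z-sum = 1.645 + 1.282 = 2.927.
d_min = 2.927 × √(2/323) = 2.927 × 0.0787 = 0.230.

d_min ≈ 0.23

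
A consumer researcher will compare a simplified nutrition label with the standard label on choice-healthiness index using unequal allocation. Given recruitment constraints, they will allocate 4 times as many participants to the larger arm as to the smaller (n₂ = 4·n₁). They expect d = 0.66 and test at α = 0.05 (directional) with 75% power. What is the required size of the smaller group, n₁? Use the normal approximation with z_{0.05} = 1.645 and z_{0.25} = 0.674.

n₁ = 16

With allocation ratio k = n₂/n₁ = 4, Var(x̄₁−x̄₂) = σ²(1/n₁ + 1/(k·n₁)) = σ²·(k+1)/(k·n₁).
So n₁ = (1 + 1/k)·((z_{α} + z_β)/d)² = 1.250 × (2.319/0.66)².
n₁ = 1.250 × 12.35 = 15.4.
Round up: n₁ = 16, giving n₂ = 4 × 16 = 64.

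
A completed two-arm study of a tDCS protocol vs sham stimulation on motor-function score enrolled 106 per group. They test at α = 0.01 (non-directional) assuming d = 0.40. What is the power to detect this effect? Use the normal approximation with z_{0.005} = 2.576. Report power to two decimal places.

For two equal groups, power = Φ(d·√(n/2) − z_{α/2}).
d·√(n/2) = 0.40 × √(106/2) = 0.40 × 7.280 = 2.912.
z_β = 2.912 − 2.576 = 0.336.
Power = Φ(0.336) = 0.632.

power ≈ 0.63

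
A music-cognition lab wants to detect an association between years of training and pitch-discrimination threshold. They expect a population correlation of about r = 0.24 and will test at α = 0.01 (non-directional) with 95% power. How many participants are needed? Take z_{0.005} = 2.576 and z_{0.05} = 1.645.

Fisher's z: C = ½·ln((1+r)/(1−r)) = ½·ln(1.6316) = 0.2448.
n = ((z_{α/2} + z_β)/C)² + 3.
(2.576 + 1.645) / 0.2448 = 4.221 / 0.2448 = 17.243.
n = 17.243² + 3 = 297.31 + 3 = 300.3.
Round up.

n = 301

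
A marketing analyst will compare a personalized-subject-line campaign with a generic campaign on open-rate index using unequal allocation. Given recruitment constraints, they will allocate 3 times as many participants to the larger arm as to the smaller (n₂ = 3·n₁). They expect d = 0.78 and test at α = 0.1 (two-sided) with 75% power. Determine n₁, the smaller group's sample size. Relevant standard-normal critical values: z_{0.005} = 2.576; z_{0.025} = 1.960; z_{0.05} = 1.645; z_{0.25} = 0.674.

n₁ = 12

With allocation ratio k = n₂/n₁ = 3, Var(x̄₁−x̄₂) = σ²(1/n₁ + 1/(k·n₁)) = σ²·(k+1)/(k·n₁).
So n₁ = (1 + 1/k)·((z_{α/2} + z_β)/d)² = 1.333 × (2.319/0.78)².
n₁ = 1.333 × 8.84 = 11.8.
Round up: n₁ = 12, giving n₂ = 3 × 12 = 36.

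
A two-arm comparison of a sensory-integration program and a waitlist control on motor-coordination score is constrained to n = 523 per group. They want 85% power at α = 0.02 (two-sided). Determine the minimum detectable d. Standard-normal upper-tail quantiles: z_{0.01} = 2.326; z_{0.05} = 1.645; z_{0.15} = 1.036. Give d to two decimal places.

d_min ≈ 0.21

For two independent groups of n = 523 each: d_min = (z_{α/2} + z_β)·√(2/n).
z-sum = 2.326 + 1.036 = 3.362.
d_min = 3.362 × √(2/523) = 3.362 × 0.0618 = 0.208.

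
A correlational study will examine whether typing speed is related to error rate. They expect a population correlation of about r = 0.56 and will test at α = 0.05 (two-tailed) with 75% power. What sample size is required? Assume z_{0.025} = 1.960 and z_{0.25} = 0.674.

n = 21

Fisher's z: C = ½·ln((1+r)/(1−r)) = ½·ln(3.5455) = 0.6328.
n = ((z_{α/2} + z_β)/C)² + 3.
(1.960 + 0.674) / 0.6328 = 2.634 / 0.6328 = 4.162.
n = 4.162² + 3 = 17.33 + 3 = 20.3.
Round up.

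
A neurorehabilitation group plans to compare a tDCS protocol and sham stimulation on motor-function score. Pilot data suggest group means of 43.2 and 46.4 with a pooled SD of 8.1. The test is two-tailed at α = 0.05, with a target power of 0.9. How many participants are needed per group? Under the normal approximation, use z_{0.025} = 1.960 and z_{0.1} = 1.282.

Cohen's d = |M₁ − M₂| / SD_pooled = |43.2 − 46.4| / 8.1 = 3.2 / 8.1 = 0.395.
For two independent groups with equal n: n = 2·((z_{α/2} + z_β) / d)².
z_{α/2} + z_β = 1.960 + 1.282 = 3.242.
n = 2 × (3.242 / 0.395)² = 2 × 8.208² = 2 × 67.36 = 134.7.
Round up to the next whole participant.

n = 135 per group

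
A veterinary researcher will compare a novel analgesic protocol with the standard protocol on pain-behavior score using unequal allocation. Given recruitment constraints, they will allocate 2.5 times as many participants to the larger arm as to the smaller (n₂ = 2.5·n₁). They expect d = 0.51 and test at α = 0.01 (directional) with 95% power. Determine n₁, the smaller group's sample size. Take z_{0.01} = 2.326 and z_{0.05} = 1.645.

With allocation ratio k = n₂/n₁ = 2.5, Var(x̄₁−x̄₂) = σ²(1/n₁ + 1/(k·n₁)) = σ²·(k+1)/(k·n₁).
So n₁ = (1 + 1/k)·((z_{α} + z_β)/d)² = 1.400 × (3.971/0.51)².
n₁ = 1.400 × 60.63 = 84.9.
Round up: n₁ = 85, giving n₂ = ⌈2.5 × 85⌉ = ⌈212.5⌉ = 213.

n₁ = 85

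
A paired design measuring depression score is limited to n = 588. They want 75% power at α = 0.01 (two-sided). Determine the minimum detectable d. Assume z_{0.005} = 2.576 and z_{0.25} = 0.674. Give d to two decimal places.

d_min ≈ 0.13

For a single sample (or paired design) of n = 588: d_min = (z_{α/2} + z_β)/√n.
z-sum = 2.576 + 0.674 = 3.250.
d_min = 3.250 / √588 = 3.250 / 24.249 = 0.134.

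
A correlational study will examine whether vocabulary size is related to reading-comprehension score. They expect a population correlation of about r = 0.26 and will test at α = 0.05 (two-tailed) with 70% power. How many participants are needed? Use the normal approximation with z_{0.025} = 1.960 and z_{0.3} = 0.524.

Fisher's z: C = ½·ln((1+r)/(1−r)) = ½·ln(1.7027) = 0.2661.
n = ((z_{α/2} + z_β)/C)² + 3.
(1.960 + 0.524) / 0.2661 = 2.484 / 0.2661 = 9.335.
n = 9.335² + 3 = 87.14 + 3 = 90.1.
Round up.

n = 91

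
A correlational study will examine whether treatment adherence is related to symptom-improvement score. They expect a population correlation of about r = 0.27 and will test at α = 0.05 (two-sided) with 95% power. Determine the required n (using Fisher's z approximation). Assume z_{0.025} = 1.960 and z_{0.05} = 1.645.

Fisher's z: C = ½·ln((1+r)/(1−r)) = ½·ln(1.7397) = 0.2769.
n = ((z_{α/2} + z_β)/C)² + 3.
(1.960 + 1.645) / 0.2769 = 3.605 / 0.2769 = 13.019.
n = 13.019² + 3 = 169.50 + 3 = 172.5.
Round up.

n = 173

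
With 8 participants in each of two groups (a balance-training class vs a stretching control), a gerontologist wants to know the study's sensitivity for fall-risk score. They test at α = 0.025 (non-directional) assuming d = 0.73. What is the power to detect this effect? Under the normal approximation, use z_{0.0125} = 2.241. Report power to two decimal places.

For two equal groups, power = Φ(d·√(n/2) − z_{α/2}).
d·√(n/2) = 0.73 × √(8/2) = 0.73 × 2.000 = 1.460.
z_β = 1.460 − 2.241 = -0.781.
Power = Φ(-0.781) = 0.217.

power ≈ 0.22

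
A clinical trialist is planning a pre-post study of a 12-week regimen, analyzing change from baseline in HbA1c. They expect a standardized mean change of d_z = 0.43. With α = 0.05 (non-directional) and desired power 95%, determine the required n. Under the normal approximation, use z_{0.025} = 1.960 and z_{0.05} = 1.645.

For a paired (one-sample on differences) test: n = ((z_{α/2} + z_β) / d)².
z_{α/2} + z_β = 1.960 + 1.645 = 3.605.
n = (3.605 / 0.43)² = 8.384² = 70.29.
Round up.

n = 71 pairs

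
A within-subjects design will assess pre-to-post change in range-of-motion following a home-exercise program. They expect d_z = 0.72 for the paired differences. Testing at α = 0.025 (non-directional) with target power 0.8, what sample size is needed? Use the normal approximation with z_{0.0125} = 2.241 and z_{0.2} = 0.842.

For a paired (one-sample on differences) test: n = ((z_{α/2} + z_β) / d)².
z_{α/2} + z_β = 2.241 + 0.842 = 3.083.
n = (3.083 / 0.72)² = 4.282² = 18.34.
Round up.

n = 19 pairs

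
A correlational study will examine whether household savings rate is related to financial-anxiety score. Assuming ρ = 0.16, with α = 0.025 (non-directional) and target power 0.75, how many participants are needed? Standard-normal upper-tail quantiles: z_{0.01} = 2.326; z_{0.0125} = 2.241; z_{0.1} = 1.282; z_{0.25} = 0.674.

Fisher's z: C = ½·ln((1+r)/(1−r)) = ½·ln(1.3810) = 0.1614.
n = ((z_{α/2} + z_β)/C)² + 3.
(2.241 + 0.674) / 0.1614 = 2.915 / 0.1614 = 18.061.
n = 18.061² + 3 = 326.19 + 3 = 329.2.
Round up.

n = 330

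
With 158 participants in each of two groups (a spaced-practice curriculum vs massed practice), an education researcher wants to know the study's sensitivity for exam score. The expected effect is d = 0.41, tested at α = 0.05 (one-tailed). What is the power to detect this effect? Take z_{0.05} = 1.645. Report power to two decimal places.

For two equal groups, power = Φ(d·√(n/2) − z_{α}).
d·√(n/2) = 0.41 × √(158/2) = 0.41 × 8.888 = 3.644.
z_β = 3.644 − 1.645 = 1.999.
Power = Φ(1.999) = 0.977.

power ≈ 0.98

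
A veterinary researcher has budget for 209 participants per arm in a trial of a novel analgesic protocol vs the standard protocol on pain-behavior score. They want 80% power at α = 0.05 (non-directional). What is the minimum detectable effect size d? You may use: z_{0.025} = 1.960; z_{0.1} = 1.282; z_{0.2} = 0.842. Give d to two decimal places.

d_min ≈ 0.27

For two independent groups of n = 209 each: d_min = (z_{α/2} + z_β)·√(2/n).
z-sum = 1.960 + 0.842 = 2.802.
d_min = 2.802 × √(2/209) = 2.802 × 0.0978 = 0.274.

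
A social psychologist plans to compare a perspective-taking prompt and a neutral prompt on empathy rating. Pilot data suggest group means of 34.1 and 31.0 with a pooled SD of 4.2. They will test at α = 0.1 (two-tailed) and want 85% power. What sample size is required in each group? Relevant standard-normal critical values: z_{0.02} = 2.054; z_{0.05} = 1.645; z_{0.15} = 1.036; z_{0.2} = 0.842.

Cohen's d = |M₁ − M₂| / SD_pooled = |34.1 − 31.0| / 4.2 = 3.1 / 4.2 = 0.738.
For two independent groups with equal n: n = 2·((z_{α/2} + z_β) / d)².
z_{α/2} + z_β = 1.645 + 1.036 = 2.681.
n = 2 × (2.681 / 0.738)² = 2 × 3.633² = 2 × 13.20 = 26.4.
Round up to the next whole participant.

n = 27 per group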